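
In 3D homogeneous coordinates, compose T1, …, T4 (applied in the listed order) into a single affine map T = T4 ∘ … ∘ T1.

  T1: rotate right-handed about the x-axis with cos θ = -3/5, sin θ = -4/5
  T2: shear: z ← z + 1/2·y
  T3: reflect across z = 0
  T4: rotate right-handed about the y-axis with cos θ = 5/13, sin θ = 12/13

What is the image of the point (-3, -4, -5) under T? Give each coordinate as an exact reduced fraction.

T(p) = (-399/65, -8/5, 9/13)

T1 rotate right-handed about the x-axis with cos θ = -3/5, sin θ = -4/5: (-3, -4, -5) → (-3, -8/5, 31/5)
T2 shear: z ← z + 1/2·y: (-3, -8/5, 31/5) → (-3, -8/5, 27/5)
T3 reflect across z = 0: (-3, -8/5, 27/5) → (-3, -8/5, -27/5)
T4 rotate right-handed about the y-axis with cos θ = 5/13, sin θ = 12/13: (-3, -8/5, -27/5) → (-399/65, -8/5, 9/13)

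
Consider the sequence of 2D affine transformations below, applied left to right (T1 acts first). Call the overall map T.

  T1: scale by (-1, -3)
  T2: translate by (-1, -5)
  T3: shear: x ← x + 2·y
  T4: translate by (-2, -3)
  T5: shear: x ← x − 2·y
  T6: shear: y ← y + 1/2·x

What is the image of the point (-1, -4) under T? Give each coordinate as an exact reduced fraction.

T1 scale by (-1, -3): (-1, -4) → (1, 12)
T2 translate by (-1, -5): (1, 12) → (0, 7)
T3 shear: x ← x + 2·y: (0, 7) → (14, 7)
T4 translate by (-2, -3): (14, 7) → (12, 4)
T5 shear: x ← x − 2·y: (12, 4) → (4, 4)
T6 shear: y ← y + 1/2·x: (4, 4) → (4, 6)

T(p) = (4, 6)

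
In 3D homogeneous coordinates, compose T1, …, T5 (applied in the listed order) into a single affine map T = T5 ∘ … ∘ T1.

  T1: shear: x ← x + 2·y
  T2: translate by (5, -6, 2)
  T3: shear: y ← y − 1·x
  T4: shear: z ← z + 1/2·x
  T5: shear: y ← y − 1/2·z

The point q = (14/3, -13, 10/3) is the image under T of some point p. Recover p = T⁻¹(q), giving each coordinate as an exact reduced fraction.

T1 = [1 2 0 0; 0 1 0 0; 0 0 1 0; 0 0 0 1]
T2·T1 = [1 2 0 5; 0 1 0 -6; 0 0 1 2; 0 0 0 1]
T3·…·T1 = [1 2 0 5; -1 -1 0 -11; 0 0 1 2; 0 0 0 1]
T4·…·T1 = [1 2 0 5; -1 -1 0 -11; 1/2 1 1 9/2; 0 0 0 1]
T5·…·T1 = [1 2 0 5; -5/4 -3/2 -1/2 -53/4; 1/2 1 1 9/2; 0 0 0 1]
det M = 1; M⁻¹ = [-1 -2 -1 -17; 1 1 1/2 6; -1/2 0 1 -2; 0 0 0 1]
M⁻¹ · (14/3, -13, 10/3)ᵀ = (1, -2/3, -1)ᵀ

p = (1, -2/3, -1)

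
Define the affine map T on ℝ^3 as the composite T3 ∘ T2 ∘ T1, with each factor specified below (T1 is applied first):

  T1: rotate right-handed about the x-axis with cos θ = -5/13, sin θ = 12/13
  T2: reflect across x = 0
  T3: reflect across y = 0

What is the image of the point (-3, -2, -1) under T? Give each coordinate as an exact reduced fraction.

T(p) = (3, -22/13, -19/13)

T1 rotate right-handed about the x-axis with cos θ = -5/13, sin θ = 12/13: (-3, -2, -1) → (-3, 22/13, -19/13)
T2 reflect across x = 0: (-3, 22/13, -19/13) → (3, 22/13, -19/13)
T3 reflect across y = 0: (3, 22/13, -19/13) → (3, -22/13, -19/13)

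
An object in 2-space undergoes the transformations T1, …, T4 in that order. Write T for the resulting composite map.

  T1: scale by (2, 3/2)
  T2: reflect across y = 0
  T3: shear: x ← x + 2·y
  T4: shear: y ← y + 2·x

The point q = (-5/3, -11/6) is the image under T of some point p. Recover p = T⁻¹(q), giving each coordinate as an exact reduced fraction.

p = (-7/3, -1)

T1 = [2 0 0; 0 3/2 0; 0 0 1]
T2·T1 = [2 0 0; 0 -3/2 0; 0 0 1]
T3·…·T1 = [2 -3 0; 0 -3/2 0; 0 0 1]
T4·…·T1 = [2 -3 0; 4 -15/2 0; 0 0 1]
det M = -3; M⁻¹ = [5/2 -1 0; 4/3 -2/3 0; 0 0 1]
M⁻¹ · (-5/3, -11/6)ᵀ = (-7/3, -1)ᵀ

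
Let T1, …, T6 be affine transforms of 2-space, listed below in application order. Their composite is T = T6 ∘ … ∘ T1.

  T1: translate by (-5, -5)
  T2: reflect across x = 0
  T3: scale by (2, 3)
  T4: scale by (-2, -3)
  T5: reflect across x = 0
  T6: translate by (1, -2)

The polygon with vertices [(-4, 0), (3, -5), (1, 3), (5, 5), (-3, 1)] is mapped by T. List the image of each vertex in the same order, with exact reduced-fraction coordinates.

T1 translate by (-5, -5): (-4, 0) → (-9, -5); (3, -5) → (-2, -10); (1, 3) → (-4, -2); (5, 5) → (0, 0); (-3, 1) → (-8, -4)
T2 reflect across x = 0: (-9, -5) → (9, -5); (-2, -10) → (2, -10); (-4, -2) → (4, -2); (0, 0) → (0, 0); (-8, -4) → (8, -4)
T3 scale by (2, 3): (9, -5) → (18, -15); (2, -10) → (4, -30); (4, -2) → (8, -6); (0, 0) → (0, 0); (8, -4) → (16, -12)
T4 scale by (-2, -3): (18, -15) → (-36, 45); (4, -30) → (-8, 90); (8, -6) → (-16, 18); (0, 0) → (0, 0); (16, -12) → (-32, 36)
T5 reflect across x = 0: (-36, 45) → (36, 45); (-8, 90) → (8, 90); (-16, 18) → (16, 18); (0, 0) → (0, 0); (-32, 36) → (32, 36)
T6 translate by (1, -2): (36, 45) → (37, 43); (8, 90) → (9, 88); (16, 18) → (17, 16); (0, 0) → (1, -2); (32, 36) → (33, 34)

image vertices: (37, 43), (9, 88), (17, 16), (1, -2), (33, 34)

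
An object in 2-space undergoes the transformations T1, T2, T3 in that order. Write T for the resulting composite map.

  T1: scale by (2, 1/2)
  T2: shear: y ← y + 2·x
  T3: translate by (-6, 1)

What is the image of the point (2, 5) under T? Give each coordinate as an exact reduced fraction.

T(p) = (-2, 23/2)

T1 scale by (2, 1/2): (2, 5) → (4, 5/2)
T2 shear: y ← y + 2·x: (4, 5/2) → (4, 21/2)
T3 translate by (-6, 1): (4, 21/2) → (-2, 23/2)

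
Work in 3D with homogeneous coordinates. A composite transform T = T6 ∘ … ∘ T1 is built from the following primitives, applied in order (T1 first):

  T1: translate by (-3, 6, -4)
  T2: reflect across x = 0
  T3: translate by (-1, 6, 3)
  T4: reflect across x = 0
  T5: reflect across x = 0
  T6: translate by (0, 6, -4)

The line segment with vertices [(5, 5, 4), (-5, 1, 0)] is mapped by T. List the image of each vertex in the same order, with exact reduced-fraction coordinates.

image vertices: (-3, 23, -1), (7, 19, -5)

T1 translate by (-3, 6, -4): (5, 5, 4) → (2, 11, 0); (-5, 1, 0) → (-8, 7, -4)
T2 reflect across x = 0: (2, 11, 0) → (-2, 11, 0); (-8, 7, -4) → (8, 7, -4)
T3 translate by (-1, 6, 3): (-2, 11, 0) → (-3, 17, 3); (8, 7, -4) → (7, 13, -1)
T4 reflect across x = 0: (-3, 17, 3) → (3, 17, 3); (7, 13, -1) → (-7, 13, -1)
T5 reflect across x = 0: (3, 17, 3) → (-3, 17, 3); (-7, 13, -1) → (7, 13, -1)
T6 translate by (0, 6, -4): (-3, 17, 3) → (-3, 23, -1); (7, 13, -1) → (7, 19, -5)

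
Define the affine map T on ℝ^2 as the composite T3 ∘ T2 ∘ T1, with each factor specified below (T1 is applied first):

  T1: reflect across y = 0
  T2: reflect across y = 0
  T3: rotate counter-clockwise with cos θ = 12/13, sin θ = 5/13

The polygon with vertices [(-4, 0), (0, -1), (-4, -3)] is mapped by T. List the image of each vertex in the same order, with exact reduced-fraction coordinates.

T1 reflect across y = 0: (-4, 0) → (-4, 0); (0, -1) → (0, 1); (-4, -3) → (-4, 3)
T2 reflect across y = 0: (-4, 0) → (-4, 0); (0, 1) → (0, -1); (-4, 3) → (-4, -3)
T3 rotate counter-clockwise with cos θ = 12/13, sin θ = 5/13: (-4, 0) → (-48/13, -20/13); (0, -1) → (5/13, -12/13); (-4, -3) → (-33/13, -56/13)

image vertices: (-48/13, -20/13), (5/13, -12/13), (-33/13, -56/13)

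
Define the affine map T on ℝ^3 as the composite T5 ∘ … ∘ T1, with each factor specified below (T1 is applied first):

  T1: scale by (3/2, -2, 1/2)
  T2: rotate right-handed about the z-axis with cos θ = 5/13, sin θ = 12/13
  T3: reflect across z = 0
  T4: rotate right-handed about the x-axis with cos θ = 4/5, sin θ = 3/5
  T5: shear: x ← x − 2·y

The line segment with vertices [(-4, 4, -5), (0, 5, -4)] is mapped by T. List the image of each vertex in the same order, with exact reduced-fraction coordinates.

image vertices: (1421/65, -1091/130, -206/65), (1156/65, -278/65, -46/65)

T1 scale by (3/2, -2, 1/2): (-4, 4, -5) → (-6, -8, -5/2); (0, 5, -4) → (0, -10, -2)
T2 rotate right-handed about the z-axis with cos θ = 5/13, sin θ = 12/13: (-6, -8, -5/2) → (66/13, -112/13, -5/2); (0, -10, -2) → (120/13, -50/13, -2)
T3 reflect across z = 0: (66/13, -112/13, -5/2) → (66/13, -112/13, 5/2); (120/13, -50/13, -2) → (120/13, -50/13, 2)
T4 rotate right-handed about the x-axis with cos θ = 4/5, sin θ = 3/5: (66/13, -112/13, 5/2) → (66/13, -1091/130, -206/65); (120/13, -50/13, 2) → (120/13, -278/65, -46/65)
T5 shear: x ← x − 2·y: (66/13, -1091/130, -206/65) → (1421/65, -1091/130, -206/65); (120/13, -278/65, -46/65) → (1156/65, -278/65, -46/65)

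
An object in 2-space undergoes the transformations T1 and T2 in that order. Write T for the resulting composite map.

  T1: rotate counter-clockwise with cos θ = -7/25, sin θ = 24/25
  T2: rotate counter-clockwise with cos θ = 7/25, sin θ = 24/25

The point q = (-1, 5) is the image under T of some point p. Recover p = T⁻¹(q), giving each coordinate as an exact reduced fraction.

p = (1, -5)

T1 = [-7/25 -24/25 0; 24/25 -7/25 0; 0 0 1]
T2·T1 = [-1 0 0; 0 -1 0; 0 0 1]
det M = 1; M⁻¹ = [-1 0 0; 0 -1 0; 0 0 1]
M⁻¹ · (-1, 5)ᵀ = (1, -5)ᵀ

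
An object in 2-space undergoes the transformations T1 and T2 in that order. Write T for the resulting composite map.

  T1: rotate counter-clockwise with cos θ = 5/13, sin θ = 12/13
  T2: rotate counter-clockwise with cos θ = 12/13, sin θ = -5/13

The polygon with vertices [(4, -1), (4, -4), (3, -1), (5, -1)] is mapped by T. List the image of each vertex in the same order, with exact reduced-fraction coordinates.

T1 rotate counter-clockwise with cos θ = 5/13, sin θ = 12/13: (4, -1) → (32/13, 43/13); (4, -4) → (68/13, 28/13); (3, -1) → (27/13, 31/13); (5, -1) → (37/13, 55/13)
T2 rotate counter-clockwise with cos θ = 12/13, sin θ = -5/13: (32/13, 43/13) → (599/169, 356/169); (68/13, 28/13) → (956/169, -4/169); (27/13, 31/13) → (479/169, 237/169); (37/13, 55/13) → (719/169, 475/169)

image vertices: (599/169, 356/169), (956/169, -4/169), (479/169, 237/169), (719/169, 475/169)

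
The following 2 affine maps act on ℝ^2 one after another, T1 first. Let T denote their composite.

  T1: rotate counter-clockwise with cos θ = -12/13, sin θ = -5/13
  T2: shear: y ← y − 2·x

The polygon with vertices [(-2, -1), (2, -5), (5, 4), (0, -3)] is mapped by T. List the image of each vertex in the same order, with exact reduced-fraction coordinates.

T1 rotate counter-clockwise with cos θ = -12/13, sin θ = -5/13: (-2, -1) → (19/13, 22/13); (2, -5) → (-49/13, 50/13); (5, 4) → (-40/13, -73/13); (0, -3) → (-15/13, 36/13)
T2 shear: y ← y − 2·x: (19/13, 22/13) → (19/13, -16/13); (-49/13, 50/13) → (-49/13, 148/13); (-40/13, -73/13) → (-40/13, 7/13); (-15/13, 36/13) → (-15/13, 66/13)

image vertices: (19/13, -16/13), (-49/13, 148/13), (-40/13, 7/13), (-15/13, 66/13)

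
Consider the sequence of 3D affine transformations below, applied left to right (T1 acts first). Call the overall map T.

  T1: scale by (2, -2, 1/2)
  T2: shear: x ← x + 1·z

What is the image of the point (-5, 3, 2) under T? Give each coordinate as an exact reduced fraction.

T1 scale by (2, -2, 1/2): (-5, 3, 2) → (-10, -6, 1)
T2 shear: x ← x + 1·z: (-10, -6, 1) → (-9, -6, 1)

T(p) = (-9, -6, 1)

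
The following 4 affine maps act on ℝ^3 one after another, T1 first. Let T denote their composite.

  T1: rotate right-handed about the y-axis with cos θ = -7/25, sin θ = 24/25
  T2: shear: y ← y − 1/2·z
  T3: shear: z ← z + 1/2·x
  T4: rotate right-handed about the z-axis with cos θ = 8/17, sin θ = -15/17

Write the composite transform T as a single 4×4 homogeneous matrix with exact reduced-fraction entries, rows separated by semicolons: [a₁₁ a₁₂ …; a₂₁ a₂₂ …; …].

T = [124/425 15/17 489/850 0; 201/425 8/17 -332/425 0; -11/10 0 1/5 0; 0 0 0 1]

T1 = [-7/25 0 24/25 0; 0 1 0 0; -24/25 0 -7/25 0; 0 0 0 1]
T2·T1 = [-7/25 0 24/25 0; 12/25 1 7/50 0; -24/25 0 -7/25 0; 0 0 0 1]
T3·…·T1 = [-7/25 0 24/25 0; 12/25 1 7/50 0; -11/10 0 1/5 0; 0 0 0 1]
T4·…·T1 = [124/425 15/17 489/850 0; 201/425 8/17 -332/425 0; -11/10 0 1/5 0; 0 0 0 1]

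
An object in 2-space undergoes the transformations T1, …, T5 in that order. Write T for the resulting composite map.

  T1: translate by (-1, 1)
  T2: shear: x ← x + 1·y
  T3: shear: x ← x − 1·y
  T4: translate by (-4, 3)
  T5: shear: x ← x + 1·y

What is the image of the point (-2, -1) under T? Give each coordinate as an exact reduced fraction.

T1 translate by (-1, 1): (-2, -1) → (-3, 0)
T2 shear: x ← x + 1·y: (-3, 0) → (-3, 0)
T3 shear: x ← x − 1·y: (-3, 0) → (-3, 0)
T4 translate by (-4, 3): (-3, 0) → (-7, 3)
T5 shear: x ← x + 1·y: (-7, 3) → (-4, 3)

T(p) = (-4, 3)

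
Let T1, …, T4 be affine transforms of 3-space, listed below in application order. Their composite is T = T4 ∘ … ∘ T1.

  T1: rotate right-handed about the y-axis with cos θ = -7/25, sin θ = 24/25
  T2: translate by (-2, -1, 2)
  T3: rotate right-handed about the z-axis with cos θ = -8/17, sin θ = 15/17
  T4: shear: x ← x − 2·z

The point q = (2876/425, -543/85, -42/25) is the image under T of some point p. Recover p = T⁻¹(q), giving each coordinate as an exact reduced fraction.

T1 = [-7/25 0 24/25 0; 0 1 0 0; -24/25 0 -7/25 0; 0 0 0 1]
T2·T1 = [-7/25 0 24/25 -2; 0 1 0 -1; -24/25 0 -7/25 2; 0 0 0 1]
T3·…·T1 = [56/425 -15/17 -192/425 31/17; -21/85 -8/17 72/85 -22/17; -24/25 0 -7/25 2; 0 0 0 1]
T4·…·T1 = [872/425 -15/17 46/425 -37/17; -21/85 -8/17 72/85 -22/17; -24/25 0 -7/25 2; 0 0 0 1]
det M = 1; M⁻¹ = [56/425 -21/85 -296/425 34/25; -15/17 -8/17 -30/17 1; -192/425 72/85 -503/425 62/25; 0 0 0 1]
M⁻¹ · (2876/425, -543/85, -42/25)ᵀ = (5, 1, -4)ᵀ

p = (5, 1, -4)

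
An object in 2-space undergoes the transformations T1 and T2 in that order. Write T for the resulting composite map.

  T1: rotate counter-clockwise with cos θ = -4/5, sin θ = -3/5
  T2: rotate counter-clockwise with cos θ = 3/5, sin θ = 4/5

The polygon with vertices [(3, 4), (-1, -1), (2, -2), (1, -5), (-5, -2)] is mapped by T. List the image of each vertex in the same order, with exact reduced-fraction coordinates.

image vertices: (4, -3), (-1, 1), (-2, -2), (-5, -1), (-2, 5)

T1 rotate counter-clockwise with cos θ = -4/5, sin θ = -3/5: (3, 4) → (0, -5); (-1, -1) → (1/5, 7/5); (2, -2) → (-14/5, 2/5); (1, -5) → (-19/5, 17/5); (-5, -2) → (14/5, 23/5)
T2 rotate counter-clockwise with cos θ = 3/5, sin θ = 4/5: (0, -5) → (4, -3); (1/5, 7/5) → (-1, 1); (-14/5, 2/5) → (-2, -2); (-19/5, 17/5) → (-5, -1); (14/5, 23/5) → (-2, 5)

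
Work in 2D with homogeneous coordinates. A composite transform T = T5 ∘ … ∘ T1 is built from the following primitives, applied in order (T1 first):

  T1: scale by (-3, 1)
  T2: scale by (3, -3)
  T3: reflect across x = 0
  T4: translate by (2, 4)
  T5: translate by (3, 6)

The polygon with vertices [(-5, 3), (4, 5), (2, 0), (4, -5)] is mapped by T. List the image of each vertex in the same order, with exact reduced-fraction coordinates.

image vertices: (-40, 1), (41, -5), (23, 10), (41, 25)

T1 scale by (-3, 1): (-5, 3) → (15, 3); (4, 5) → (-12, 5); (2, 0) → (-6, 0); (4, -5) → (-12, -5)
T2 scale by (3, -3): (15, 3) → (45, -9); (-12, 5) → (-36, -15); (-6, 0) → (-18, 0); (-12, -5) → (-36, 15)
T3 reflect across x = 0: (45, -9) → (-45, -9); (-36, -15) → (36, -15); (-18, 0) → (18, 0); (-36, 15) → (36, 15)
T4 translate by (2, 4): (-45, -9) → (-43, -5); (36, -15) → (38, -11); (18, 0) → (20, 4); (36, 15) → (38, 19)
T5 translate by (3, 6): (-43, -5) → (-40, 1); (38, -11) → (41, -5); (20, 4) → (23, 10); (38, 19) → (41, 25)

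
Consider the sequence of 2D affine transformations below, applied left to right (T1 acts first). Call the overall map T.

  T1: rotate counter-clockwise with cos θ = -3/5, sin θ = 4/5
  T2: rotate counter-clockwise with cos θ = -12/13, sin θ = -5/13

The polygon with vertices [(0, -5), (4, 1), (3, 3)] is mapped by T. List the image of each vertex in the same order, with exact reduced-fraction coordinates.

image vertices: (-33/13, -56/13), (257/65, -76/65), (267/65, 69/65)

T1 rotate counter-clockwise with cos θ = -3/5, sin θ = 4/5: (0, -5) → (4, 3); (4, 1) → (-16/5, 13/5); (3, 3) → (-21/5, 3/5)
T2 rotate counter-clockwise with cos θ = -12/13, sin θ = -5/13: (4, 3) → (-33/13, -56/13); (-16/5, 13/5) → (257/65, -76/65); (-21/5, 3/5) → (267/65, 69/65)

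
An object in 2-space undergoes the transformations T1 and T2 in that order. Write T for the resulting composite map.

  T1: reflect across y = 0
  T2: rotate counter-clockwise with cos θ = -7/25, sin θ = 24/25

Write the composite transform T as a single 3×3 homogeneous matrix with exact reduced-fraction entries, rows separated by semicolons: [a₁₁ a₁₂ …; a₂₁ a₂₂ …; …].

T = [-7/25 24/25 0; 24/25 7/25 0; 0 0 1]

T1 = [1 0 0; 0 -1 0; 0 0 1]
T2·T1 = [-7/25 24/25 0; 24/25 7/25 0; 0 0 1]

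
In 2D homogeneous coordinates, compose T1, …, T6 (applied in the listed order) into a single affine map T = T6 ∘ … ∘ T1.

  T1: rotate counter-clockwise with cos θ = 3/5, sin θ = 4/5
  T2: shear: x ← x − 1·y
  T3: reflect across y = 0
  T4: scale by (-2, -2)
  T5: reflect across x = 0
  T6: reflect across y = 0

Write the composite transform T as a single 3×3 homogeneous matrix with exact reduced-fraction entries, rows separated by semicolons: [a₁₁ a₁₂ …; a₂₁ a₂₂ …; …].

T1 = [3/5 -4/5 0; 4/5 3/5 0; 0 0 1]
T2·T1 = [-1/5 -7/5 0; 4/5 3/5 0; 0 0 1]
T3·…·T1 = [-1/5 -7/5 0; -4/5 -3/5 0; 0 0 1]
T4·…·T1 = [2/5 14/5 0; 8/5 6/5 0; 0 0 1]
T5·…·T1 = [-2/5 -14/5 0; 8/5 6/5 0; 0 0 1]
T6·…·T1 = [-2/5 -14/5 0; -8/5 -6/5 0; 0 0 1]

T = [-2/5 -14/5 0; -8/5 -6/5 0; 0 0 1]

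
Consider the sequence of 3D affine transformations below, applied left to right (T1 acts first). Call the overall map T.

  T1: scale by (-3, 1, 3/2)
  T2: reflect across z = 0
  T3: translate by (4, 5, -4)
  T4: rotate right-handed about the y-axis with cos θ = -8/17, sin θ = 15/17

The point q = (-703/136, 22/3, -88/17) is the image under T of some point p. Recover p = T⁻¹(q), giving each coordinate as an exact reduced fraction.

T1 = [-3 0 0 0; 0 1 0 0; 0 0 3/2 0; 0 0 0 1]
T2·T1 = [-3 0 0 0; 0 1 0 0; 0 0 -3/2 0; 0 0 0 1]
T3·…·T1 = [-3 0 0 4; 0 1 0 5; 0 0 -3/2 -4; 0 0 0 1]
T4·…·T1 = [24/17 0 -45/34 -92/17; 0 1 0 5; 45/17 0 12/17 -28/17; 0 0 0 1]
det M = 9/2; M⁻¹ = [8/51 0 5/17 4/3; 0 1 0 -5; -10/17 0 16/51 -8/3; 0 0 0 1]
M⁻¹ · (-703/136, 22/3, -88/17)ᵀ = (-1, 7/3, -5/4)ᵀ

p = (-1, 7/3, -5/4)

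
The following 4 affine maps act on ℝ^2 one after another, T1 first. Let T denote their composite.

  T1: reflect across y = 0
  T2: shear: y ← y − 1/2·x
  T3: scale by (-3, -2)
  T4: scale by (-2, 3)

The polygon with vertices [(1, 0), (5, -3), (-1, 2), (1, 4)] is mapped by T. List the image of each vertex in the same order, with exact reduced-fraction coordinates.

T1 reflect across y = 0: (1, 0) → (1, 0); (5, -3) → (5, 3); (-1, 2) → (-1, -2); (1, 4) → (1, -4)
T2 shear: y ← y − 1/2·x: (1, 0) → (1, -1/2); (5, 3) → (5, 1/2); (-1, -2) → (-1, -3/2); (1, -4) → (1, -9/2)
T3 scale by (-3, -2): (1, -1/2) → (-3, 1); (5, 1/2) → (-15, -1); (-1, -3/2) → (3, 3); (1, -9/2) → (-3, 9)
T4 scale by (-2, 3): (-3, 1) → (6, 3); (-15, -1) → (30, -3); (3, 3) → (-6, 9); (-3, 9) → (6, 27)

image vertices: (6, 3), (30, -3), (-6, 9), (6, 27)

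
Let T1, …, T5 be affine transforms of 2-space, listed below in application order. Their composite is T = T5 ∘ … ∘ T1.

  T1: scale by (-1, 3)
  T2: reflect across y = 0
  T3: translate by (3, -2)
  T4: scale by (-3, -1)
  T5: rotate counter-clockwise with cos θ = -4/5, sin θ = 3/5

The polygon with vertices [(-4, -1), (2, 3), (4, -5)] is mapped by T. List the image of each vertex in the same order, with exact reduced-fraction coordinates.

image vertices: (87/5, -59/5), (-21/5, -53/5), (27/5, 61/5)

T1 scale by (-1, 3): (-4, -1) → (4, -3); (2, 3) → (-2, 9); (4, -5) → (-4, -15)
T2 reflect across y = 0: (4, -3) → (4, 3); (-2, 9) → (-2, -9); (-4, -15) → (-4, 15)
T3 translate by (3, -2): (4, 3) → (7, 1); (-2, -9) → (1, -11); (-4, 15) → (-1, 13)
T4 scale by (-3, -1): (7, 1) → (-21, -1); (1, -11) → (-3, 11); (-1, 13) → (3, -13)
T5 rotate counter-clockwise with cos θ = -4/5, sin θ = 3/5: (-21, -1) → (87/5, -59/5); (-3, 11) → (-21/5, -53/5); (3, -13) → (27/5, 61/5)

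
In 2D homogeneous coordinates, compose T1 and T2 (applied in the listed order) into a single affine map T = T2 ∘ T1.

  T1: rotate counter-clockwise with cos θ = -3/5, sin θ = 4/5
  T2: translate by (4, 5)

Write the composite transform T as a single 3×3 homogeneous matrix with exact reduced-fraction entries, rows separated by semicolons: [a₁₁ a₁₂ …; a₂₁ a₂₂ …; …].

T = [-3/5 -4/5 4; 4/5 -3/5 5; 0 0 1]

T1 = [-3/5 -4/5 0; 4/5 -3/5 0; 0 0 1]
T2·T1 = [-3/5 -4/5 4; 4/5 -3/5 5; 0 0 1]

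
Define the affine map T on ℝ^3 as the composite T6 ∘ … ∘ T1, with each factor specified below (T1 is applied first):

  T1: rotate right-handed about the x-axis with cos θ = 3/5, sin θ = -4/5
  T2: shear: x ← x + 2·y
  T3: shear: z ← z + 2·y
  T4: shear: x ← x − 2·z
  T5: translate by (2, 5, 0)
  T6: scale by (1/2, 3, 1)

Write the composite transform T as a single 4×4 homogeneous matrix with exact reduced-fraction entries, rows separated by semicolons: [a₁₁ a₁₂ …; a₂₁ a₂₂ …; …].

T = [1/2 1/5 -7/5 1; 0 9/5 12/5 15; 0 2/5 11/5 0; 0 0 0 1]

T1 = [1 0 0 0; 0 3/5 4/5 0; 0 -4/5 3/5 0; 0 0 0 1]
T2·T1 = [1 6/5 8/5 0; 0 3/5 4/5 0; 0 -4/5 3/5 0; 0 0 0 1]
T3·…·T1 = [1 6/5 8/5 0; 0 3/5 4/5 0; 0 2/5 11/5 0; 0 0 0 1]
T4·…·T1 = [1 2/5 -14/5 0; 0 3/5 4/5 0; 0 2/5 11/5 0; 0 0 0 1]
T5·…·T1 = [1 2/5 -14/5 2; 0 3/5 4/5 5; 0 2/5 11/5 0; 0 0 0 1]
T6·…·T1 = [1/2 1/5 -7/5 1; 0 9/5 12/5 15; 0 2/5 11/5 0; 0 0 0 1]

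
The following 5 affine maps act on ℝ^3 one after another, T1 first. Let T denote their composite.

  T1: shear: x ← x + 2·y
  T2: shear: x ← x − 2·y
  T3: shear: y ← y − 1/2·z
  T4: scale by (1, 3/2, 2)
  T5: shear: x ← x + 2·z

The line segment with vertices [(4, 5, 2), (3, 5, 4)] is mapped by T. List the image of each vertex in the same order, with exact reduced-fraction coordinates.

T1 shear: x ← x + 2·y: (4, 5, 2) → (14, 5, 2); (3, 5, 4) → (13, 5, 4)
T2 shear: x ← x − 2·y: (14, 5, 2) → (4, 5, 2); (13, 5, 4) → (3, 5, 4)
T3 shear: y ← y − 1/2·z: (4, 5, 2) → (4, 4, 2); (3, 5, 4) → (3, 3, 4)
T4 scale by (1, 3/2, 2): (4, 4, 2) → (4, 6, 4); (3, 3, 4) → (3, 9/2, 8)
T5 shear: x ← x + 2·z: (4, 6, 4) → (12, 6, 4); (3, 9/2, 8) → (19, 9/2, 8)

image vertices: (12, 6, 4), (19, 9/2, 8)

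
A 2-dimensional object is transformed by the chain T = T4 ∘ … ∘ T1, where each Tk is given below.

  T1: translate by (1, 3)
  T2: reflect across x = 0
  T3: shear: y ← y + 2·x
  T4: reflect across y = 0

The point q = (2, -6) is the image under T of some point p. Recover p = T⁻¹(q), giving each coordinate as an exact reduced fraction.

T1 = [1 0 1; 0 1 3; 0 0 1]
T2·T1 = [-1 0 -1; 0 1 3; 0 0 1]
T3·…·T1 = [-1 0 -1; -2 1 1; 0 0 1]
T4·…·T1 = [-1 0 -1; 2 -1 -1; 0 0 1]
det M = 1; M⁻¹ = [-1 0 -1; -2 -1 -3; 0 0 1]
M⁻¹ · (2, -6)ᵀ = (-3, -1)ᵀ

p = (-3, -1)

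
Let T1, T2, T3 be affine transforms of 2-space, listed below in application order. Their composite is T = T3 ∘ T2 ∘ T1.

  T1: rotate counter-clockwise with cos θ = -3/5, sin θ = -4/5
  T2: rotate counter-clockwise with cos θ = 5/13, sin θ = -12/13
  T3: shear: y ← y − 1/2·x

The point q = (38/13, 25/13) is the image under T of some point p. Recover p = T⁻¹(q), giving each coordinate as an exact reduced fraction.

T1 = [-3/5 4/5 0; -4/5 -3/5 0; 0 0 1]
T2·T1 = [-63/65 -16/65 0; 16/65 -63/65 0; 0 0 1]
T3·…·T1 = [-63/65 -16/65 0; 19/26 -11/13 0; 0 0 1]
det M = 1; M⁻¹ = [-11/13 16/65 0; -19/26 -63/65 0; 0 0 1]
M⁻¹ · (38/13, 25/13)ᵀ = (-2, -4)ᵀ

p = (-2, -4)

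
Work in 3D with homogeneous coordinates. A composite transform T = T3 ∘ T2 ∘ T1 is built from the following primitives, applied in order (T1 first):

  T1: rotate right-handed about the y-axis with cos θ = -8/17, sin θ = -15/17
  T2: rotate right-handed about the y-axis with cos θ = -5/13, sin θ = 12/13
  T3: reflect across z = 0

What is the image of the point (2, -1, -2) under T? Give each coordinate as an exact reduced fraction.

T(p) = (482/221, -1, 398/221)

T1 rotate right-handed about the y-axis with cos θ = -8/17, sin θ = -15/17: (2, -1, -2) → (14/17, -1, 46/17)
T2 rotate right-handed about the y-axis with cos θ = -5/13, sin θ = 12/13: (14/17, -1, 46/17) → (482/221, -1, -398/221)
T3 reflect across z = 0: (482/221, -1, -398/221) → (482/221, -1, 398/221)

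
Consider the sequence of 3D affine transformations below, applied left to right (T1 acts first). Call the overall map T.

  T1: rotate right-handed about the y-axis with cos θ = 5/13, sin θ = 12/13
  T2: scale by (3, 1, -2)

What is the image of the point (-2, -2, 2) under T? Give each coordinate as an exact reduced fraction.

T(p) = (42/13, -2, -68/13)

T1 rotate right-handed about the y-axis with cos θ = 5/13, sin θ = 12/13: (-2, -2, 2) → (14/13, -2, 34/13)
T2 scale by (3, 1, -2): (14/13, -2, 34/13) → (42/13, -2, -68/13)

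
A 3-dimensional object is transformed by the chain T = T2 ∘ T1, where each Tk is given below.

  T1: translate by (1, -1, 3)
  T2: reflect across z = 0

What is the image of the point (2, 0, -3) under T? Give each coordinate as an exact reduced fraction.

T(p) = (3, -1, 0)

T1 translate by (1, -1, 3): (2, 0, -3) → (3, -1, 0)
T2 reflect across z = 0: (3, -1, 0) → (3, -1, 0)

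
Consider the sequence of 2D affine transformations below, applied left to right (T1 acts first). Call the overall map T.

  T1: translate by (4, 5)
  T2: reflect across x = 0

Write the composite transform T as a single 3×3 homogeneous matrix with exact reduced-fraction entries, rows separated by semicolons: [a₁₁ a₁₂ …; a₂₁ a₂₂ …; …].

T = [-1 0 -4; 0 1 5; 0 0 1]

T1 = [1 0 4; 0 1 5; 0 0 1]
T2·T1 = [-1 0 -4; 0 1 5; 0 0 1]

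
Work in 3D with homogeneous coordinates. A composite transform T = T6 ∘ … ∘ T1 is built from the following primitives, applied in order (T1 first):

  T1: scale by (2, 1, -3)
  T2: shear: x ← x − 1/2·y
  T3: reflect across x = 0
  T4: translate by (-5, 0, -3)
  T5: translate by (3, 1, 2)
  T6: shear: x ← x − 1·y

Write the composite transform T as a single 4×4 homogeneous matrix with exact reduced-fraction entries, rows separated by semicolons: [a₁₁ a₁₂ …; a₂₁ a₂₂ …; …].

T = [-2 -1/2 0 -3; 0 1 0 1; 0 0 -3 -1; 0 0 0 1]

T1 = [2 0 0 0; 0 1 0 0; 0 0 -3 0; 0 0 0 1]
T2·T1 = [2 -1/2 0 0; 0 1 0 0; 0 0 -3 0; 0 0 0 1]
T3·…·T1 = [-2 1/2 0 0; 0 1 0 0; 0 0 -3 0; 0 0 0 1]
T4·…·T1 = [-2 1/2 0 -5; 0 1 0 0; 0 0 -3 -3; 0 0 0 1]
T5·…·T1 = [-2 1/2 0 -2; 0 1 0 1; 0 0 -3 -1; 0 0 0 1]
T6·…·T1 = [-2 -1/2 0 -3; 0 1 0 1; 0 0 -3 -1; 0 0 0 1]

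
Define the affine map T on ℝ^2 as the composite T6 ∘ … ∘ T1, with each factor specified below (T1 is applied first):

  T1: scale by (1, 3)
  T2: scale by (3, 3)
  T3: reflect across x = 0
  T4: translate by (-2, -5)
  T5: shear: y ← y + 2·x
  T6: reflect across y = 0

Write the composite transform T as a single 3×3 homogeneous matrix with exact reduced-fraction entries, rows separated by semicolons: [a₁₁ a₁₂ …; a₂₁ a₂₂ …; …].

T1 = [1 0 0; 0 3 0; 0 0 1]
T2·T1 = [3 0 0; 0 9 0; 0 0 1]
T3·…·T1 = [-3 0 0; 0 9 0; 0 0 1]
T4·…·T1 = [-3 0 -2; 0 9 -5; 0 0 1]
T5·…·T1 = [-3 0 -2; -6 9 -9; 0 0 1]
T6·…·T1 = [-3 0 -2; 6 -9 9; 0 0 1]

T = [-3 0 -2; 6 -9 9; 0 0 1]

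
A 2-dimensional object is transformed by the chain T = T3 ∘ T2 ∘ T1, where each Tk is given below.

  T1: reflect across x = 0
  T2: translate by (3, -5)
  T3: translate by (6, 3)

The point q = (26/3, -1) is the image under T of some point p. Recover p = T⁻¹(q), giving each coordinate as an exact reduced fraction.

p = (1/3, 1)

T1 = [-1 0 0; 0 1 0; 0 0 1]
T2·T1 = [-1 0 3; 0 1 -5; 0 0 1]
T3·…·T1 = [-1 0 9; 0 1 -2; 0 0 1]
det M = -1; M⁻¹ = [-1 0 9; 0 1 2; 0 0 1]
M⁻¹ · (26/3, -1)ᵀ = (1/3, 1)ᵀ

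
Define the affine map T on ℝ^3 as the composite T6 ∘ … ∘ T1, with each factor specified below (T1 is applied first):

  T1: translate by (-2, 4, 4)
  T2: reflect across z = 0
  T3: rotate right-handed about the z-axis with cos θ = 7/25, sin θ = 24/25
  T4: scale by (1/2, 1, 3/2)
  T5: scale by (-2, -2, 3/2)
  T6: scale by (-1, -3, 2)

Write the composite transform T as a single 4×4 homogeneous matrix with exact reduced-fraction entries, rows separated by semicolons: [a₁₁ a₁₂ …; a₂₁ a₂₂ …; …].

T = [7/25 -24/25 0 -22/5; 144/25 42/25 0 -24/5; 0 0 -9/2 -18; 0 0 0 1]

T1 = [1 0 0 -2; 0 1 0 4; 0 0 1 4; 0 0 0 1]
T2·T1 = [1 0 0 -2; 0 1 0 4; 0 0 -1 -4; 0 0 0 1]
T3·…·T1 = [7/25 -24/25 0 -22/5; 24/25 7/25 0 -4/5; 0 0 -1 -4; 0 0 0 1]
T4·…·T1 = [7/50 -12/25 0 -11/5; 24/25 7/25 0 -4/5; 0 0 -3/2 -6; 0 0 0 1]
T5·…·T1 = [-7/25 24/25 0 22/5; -48/25 -14/25 0 8/5; 0 0 -9/4 -9; 0 0 0 1]
T6·…·T1 = [7/25 -24/25 0 -22/5; 144/25 42/25 0 -24/5; 0 0 -9/2 -18; 0 0 0 1]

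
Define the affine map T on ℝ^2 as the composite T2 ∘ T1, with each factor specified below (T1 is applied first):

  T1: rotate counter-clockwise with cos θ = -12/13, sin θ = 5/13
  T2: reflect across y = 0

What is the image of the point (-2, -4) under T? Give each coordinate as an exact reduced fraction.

T1 rotate counter-clockwise with cos θ = -12/13, sin θ = 5/13: (-2, -4) → (44/13, 38/13)
T2 reflect across y = 0: (44/13, 38/13) → (44/13, -38/13)

T(p) = (44/13, -38/13)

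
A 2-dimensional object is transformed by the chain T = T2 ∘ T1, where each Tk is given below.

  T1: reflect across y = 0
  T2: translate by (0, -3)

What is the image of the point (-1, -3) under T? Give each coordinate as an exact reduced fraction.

T1 reflect across y = 0: (-1, -3) → (-1, 3)
T2 translate by (0, -3): (-1, 3) → (-1, 0)

T(p) = (-1, 0)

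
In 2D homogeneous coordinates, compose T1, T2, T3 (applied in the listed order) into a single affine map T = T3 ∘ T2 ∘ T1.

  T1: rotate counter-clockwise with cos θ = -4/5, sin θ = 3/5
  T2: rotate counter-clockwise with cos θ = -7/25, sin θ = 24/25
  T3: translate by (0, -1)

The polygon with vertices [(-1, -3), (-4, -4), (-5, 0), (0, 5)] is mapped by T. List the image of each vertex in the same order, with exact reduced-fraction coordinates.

image vertices: (-307/125, 124/125), (-292/125, 519/125), (44/25, 92/25), (117/25, -69/25)

T1 rotate counter-clockwise with cos θ = -4/5, sin θ = 3/5: (-1, -3) → (13/5, 9/5); (-4, -4) → (28/5, 4/5); (-5, 0) → (4, -3); (0, 5) → (-3, -4)
T2 rotate counter-clockwise with cos θ = -7/25, sin θ = 24/25: (13/5, 9/5) → (-307/125, 249/125); (28/5, 4/5) → (-292/125, 644/125); (4, -3) → (44/25, 117/25); (-3, -4) → (117/25, -44/25)
T3 translate by (0, -1): (-307/125, 249/125) → (-307/125, 124/125); (-292/125, 644/125) → (-292/125, 519/125); (44/25, 117/25) → (44/25, 92/25); (117/25, -44/25) → (117/25, -69/25)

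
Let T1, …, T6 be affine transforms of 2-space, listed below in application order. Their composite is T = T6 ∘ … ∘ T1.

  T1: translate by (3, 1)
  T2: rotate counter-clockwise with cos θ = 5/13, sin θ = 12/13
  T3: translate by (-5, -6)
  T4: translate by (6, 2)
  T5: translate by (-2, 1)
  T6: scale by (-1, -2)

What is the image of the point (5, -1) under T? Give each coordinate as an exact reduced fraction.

T1 translate by (3, 1): (5, -1) → (8, 0)
T2 rotate counter-clockwise with cos θ = 5/13, sin θ = 12/13: (8, 0) → (40/13, 96/13)
T3 translate by (-5, -6): (40/13, 96/13) → (-25/13, 18/13)
T4 translate by (6, 2): (-25/13, 18/13) → (53/13, 44/13)
T5 translate by (-2, 1): (53/13, 44/13) → (27/13, 57/13)
T6 scale by (-1, -2): (27/13, 57/13) → (-27/13, -114/13)

T(p) = (-27/13, -114/13)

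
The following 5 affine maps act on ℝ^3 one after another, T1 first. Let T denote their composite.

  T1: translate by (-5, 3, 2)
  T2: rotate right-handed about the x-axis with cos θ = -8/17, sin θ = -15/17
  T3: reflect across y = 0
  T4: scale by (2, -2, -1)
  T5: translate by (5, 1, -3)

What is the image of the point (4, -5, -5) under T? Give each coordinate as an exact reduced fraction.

T1 translate by (-5, 3, 2): (4, -5, -5) → (-1, -2, -3)
T2 rotate right-handed about the x-axis with cos θ = -8/17, sin θ = -15/17: (-1, -2, -3) → (-1, -29/17, 54/17)
T3 reflect across y = 0: (-1, -29/17, 54/17) → (-1, 29/17, 54/17)
T4 scale by (2, -2, -1): (-1, 29/17, 54/17) → (-2, -58/17, -54/17)
T5 translate by (5, 1, -3): (-2, -58/17, -54/17) → (3, -41/17, -105/17)

T(p) = (3, -41/17, -105/17)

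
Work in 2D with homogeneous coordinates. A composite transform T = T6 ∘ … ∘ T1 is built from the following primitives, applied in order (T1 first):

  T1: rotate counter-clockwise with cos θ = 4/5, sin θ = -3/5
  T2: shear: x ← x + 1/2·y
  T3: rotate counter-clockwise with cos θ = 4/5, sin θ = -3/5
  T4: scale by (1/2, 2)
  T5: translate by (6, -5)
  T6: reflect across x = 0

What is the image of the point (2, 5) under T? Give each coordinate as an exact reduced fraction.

T(p) = (-231/25, -193/25)

T1 rotate counter-clockwise with cos θ = 4/5, sin θ = -3/5: (2, 5) → (23/5, 14/5)
T2 shear: x ← x + 1/2·y: (23/5, 14/5) → (6, 14/5)
T3 rotate counter-clockwise with cos θ = 4/5, sin θ = -3/5: (6, 14/5) → (162/25, -34/25)
T4 scale by (1/2, 2): (162/25, -34/25) → (81/25, -68/25)
T5 translate by (6, -5): (81/25, -68/25) → (231/25, -193/25)
T6 reflect across x = 0: (231/25, -193/25) → (-231/25, -193/25)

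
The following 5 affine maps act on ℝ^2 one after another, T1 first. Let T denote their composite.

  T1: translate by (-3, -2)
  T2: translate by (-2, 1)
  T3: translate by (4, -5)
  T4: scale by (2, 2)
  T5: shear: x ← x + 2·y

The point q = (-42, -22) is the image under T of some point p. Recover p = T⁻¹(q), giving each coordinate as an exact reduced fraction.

p = (2, -5)

T1 = [1 0 -3; 0 1 -2; 0 0 1]
T2·T1 = [1 0 -5; 0 1 -1; 0 0 1]
T3·…·T1 = [1 0 -1; 0 1 -6; 0 0 1]
T4·…·T1 = [2 0 -2; 0 2 -12; 0 0 1]
T5·…·T1 = [2 4 -26; 0 2 -12; 0 0 1]
det M = 4; M⁻¹ = [1/2 -1 1; 0 1/2 6; 0 0 1]
M⁻¹ · (-42, -22)ᵀ = (2, -5)ᵀ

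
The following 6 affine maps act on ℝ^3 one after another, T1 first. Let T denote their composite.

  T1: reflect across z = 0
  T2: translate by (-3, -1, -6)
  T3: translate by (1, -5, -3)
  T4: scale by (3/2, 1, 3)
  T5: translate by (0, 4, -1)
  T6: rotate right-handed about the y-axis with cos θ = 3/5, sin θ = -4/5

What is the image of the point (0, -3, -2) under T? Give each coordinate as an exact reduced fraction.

T1 reflect across z = 0: (0, -3, -2) → (0, -3, 2)
T2 translate by (-3, -1, -6): (0, -3, 2) → (-3, -4, -4)
T3 translate by (1, -5, -3): (-3, -4, -4) → (-2, -9, -7)
T4 scale by (3/2, 1, 3): (-2, -9, -7) → (-3, -9, -21)
T5 translate by (0, 4, -1): (-3, -9, -21) → (-3, -5, -22)
T6 rotate right-handed about the y-axis with cos θ = 3/5, sin θ = -4/5: (-3, -5, -22) → (79/5, -5, -78/5)

T(p) = (79/5, -5, -78/5)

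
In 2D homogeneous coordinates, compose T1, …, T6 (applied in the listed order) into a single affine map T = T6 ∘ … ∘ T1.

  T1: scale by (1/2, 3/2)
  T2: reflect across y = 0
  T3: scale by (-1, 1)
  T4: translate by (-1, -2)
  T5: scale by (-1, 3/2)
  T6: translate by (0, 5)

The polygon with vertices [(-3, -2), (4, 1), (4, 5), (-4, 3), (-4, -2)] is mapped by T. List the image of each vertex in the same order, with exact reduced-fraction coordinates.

image vertices: (-1/2, 13/2), (3, -1/4), (3, -37/4), (-1, -19/4), (-1, 13/2)

T1 scale by (1/2, 3/2): (-3, -2) → (-3/2, -3); (4, 1) → (2, 3/2); (4, 5) → (2, 15/2); (-4, 3) → (-2, 9/2); (-4, -2) → (-2, -3)
T2 reflect across y = 0: (-3/2, -3) → (-3/2, 3); (2, 3/2) → (2, -3/2); (2, 15/2) → (2, -15/2); (-2, 9/2) → (-2, -9/2); (-2, -3) → (-2, 3)
T3 scale by (-1, 1): (-3/2, 3) → (3/2, 3); (2, -3/2) → (-2, -3/2); (2, -15/2) → (-2, -15/2); (-2, -9/2) → (2, -9/2); (-2, 3) → (2, 3)
T4 translate by (-1, -2): (3/2, 3) → (1/2, 1); (-2, -3/2) → (-3, -7/2); (-2, -15/2) → (-3, -19/2); (2, -9/2) → (1, -13/2); (2, 3) → (1, 1)
T5 scale by (-1, 3/2): (1/2, 1) → (-1/2, 3/2); (-3, -7/2) → (3, -21/4); (-3, -19/2) → (3, -57/4); (1, -13/2) → (-1, -39/4); (1, 1) → (-1, 3/2)
T6 translate by (0, 5): (-1/2, 3/2) → (-1/2, 13/2); (3, -21/4) → (3, -1/4); (3, -57/4) → (3, -37/4); (-1, -39/4) → (-1, -19/4); (-1, 3/2) → (-1, 13/2)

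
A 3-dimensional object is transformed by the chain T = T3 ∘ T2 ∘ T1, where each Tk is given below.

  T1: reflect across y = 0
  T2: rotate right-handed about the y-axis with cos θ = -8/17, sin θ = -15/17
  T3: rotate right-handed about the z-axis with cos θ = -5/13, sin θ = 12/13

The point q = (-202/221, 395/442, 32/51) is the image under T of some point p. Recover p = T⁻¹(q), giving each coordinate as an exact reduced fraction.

p = (0, -1/2, -4/3)

T1 = [1 0 0 0; 0 -1 0 0; 0 0 1 0; 0 0 0 1]
T2·T1 = [-8/17 0 -15/17 0; 0 -1 0 0; 15/17 0 -8/17 0; 0 0 0 1]
T3·…·T1 = [40/221 12/13 75/221 0; -96/221 5/13 -180/221 0; 15/17 0 -8/17 0; 0 0 0 1]
det M = -1; M⁻¹ = [40/221 -96/221 15/17 0; 12/13 5/13 0 0; 75/221 -180/221 -8/17 0; 0 0 0 1]
M⁻¹ · (-202/221, 395/442, 32/51)ᵀ = (0, -1/2, -4/3)ᵀ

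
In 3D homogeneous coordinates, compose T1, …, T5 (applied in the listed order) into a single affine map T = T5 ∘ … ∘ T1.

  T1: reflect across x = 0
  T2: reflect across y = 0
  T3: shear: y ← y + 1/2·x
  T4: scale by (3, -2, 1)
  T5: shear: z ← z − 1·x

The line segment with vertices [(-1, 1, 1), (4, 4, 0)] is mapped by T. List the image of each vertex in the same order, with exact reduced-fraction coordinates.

T1 reflect across x = 0: (-1, 1, 1) → (1, 1, 1); (4, 4, 0) → (-4, 4, 0)
T2 reflect across y = 0: (1, 1, 1) → (1, -1, 1); (-4, 4, 0) → (-4, -4, 0)
T3 shear: y ← y + 1/2·x: (1, -1, 1) → (1, -1/2, 1); (-4, -4, 0) → (-4, -6, 0)
T4 scale by (3, -2, 1): (1, -1/2, 1) → (3, 1, 1); (-4, -6, 0) → (-12, 12, 0)
T5 shear: z ← z − 1·x: (3, 1, 1) → (3, 1, -2); (-12, 12, 0) → (-12, 12, 12)

image vertices: (3, 1, -2), (-12, 12, 12)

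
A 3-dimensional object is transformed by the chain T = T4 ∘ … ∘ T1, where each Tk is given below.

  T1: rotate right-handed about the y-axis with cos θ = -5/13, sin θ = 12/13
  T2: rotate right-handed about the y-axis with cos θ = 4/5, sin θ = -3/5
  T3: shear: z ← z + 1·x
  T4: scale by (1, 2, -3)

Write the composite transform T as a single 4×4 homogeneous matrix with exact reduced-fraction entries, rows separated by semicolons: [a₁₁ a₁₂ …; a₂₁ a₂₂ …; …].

T1 = [-5/13 0 12/13 0; 0 1 0 0; -12/13 0 -5/13 0; 0 0 0 1]
T2·T1 = [16/65 0 63/65 0; 0 1 0 0; -63/65 0 16/65 0; 0 0 0 1]
T3·…·T1 = [16/65 0 63/65 0; 0 1 0 0; -47/65 0 79/65 0; 0 0 0 1]
T4·…·T1 = [16/65 0 63/65 0; 0 2 0 0; 141/65 0 -237/65 0; 0 0 0 1]

T = [16/65 0 63/65 0; 0 2 0 0; 141/65 0 -237/65 0; 0 0 0 1]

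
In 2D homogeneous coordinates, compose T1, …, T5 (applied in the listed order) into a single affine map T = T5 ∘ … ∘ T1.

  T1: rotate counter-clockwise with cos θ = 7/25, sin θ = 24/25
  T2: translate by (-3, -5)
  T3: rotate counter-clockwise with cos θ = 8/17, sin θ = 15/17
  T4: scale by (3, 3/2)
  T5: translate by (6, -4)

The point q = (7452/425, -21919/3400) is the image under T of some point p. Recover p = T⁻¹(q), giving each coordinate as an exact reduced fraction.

p = (7/4, -3)

T1 = [7/25 -24/25 0; 24/25 7/25 0; 0 0 1]
T2·T1 = [7/25 -24/25 -3; 24/25 7/25 -5; 0 0 1]
T3·…·T1 = [-304/425 -297/425 3; 297/425 -304/425 -5; 0 0 1]
T4·…·T1 = [-912/425 -891/425 9; 891/850 -456/425 -15/2; 0 0 1]
T5·…·T1 = [-912/425 -891/425 15; 891/850 -456/425 -23/2; 0 0 1]
det M = 9/2; M⁻¹ = [-304/1275 198/425 3797/425; -99/425 -608/1275 -2537/1275; 0 0 1]
M⁻¹ · (7452/425, -21919/3400)ᵀ = (7/4, -3)ᵀ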